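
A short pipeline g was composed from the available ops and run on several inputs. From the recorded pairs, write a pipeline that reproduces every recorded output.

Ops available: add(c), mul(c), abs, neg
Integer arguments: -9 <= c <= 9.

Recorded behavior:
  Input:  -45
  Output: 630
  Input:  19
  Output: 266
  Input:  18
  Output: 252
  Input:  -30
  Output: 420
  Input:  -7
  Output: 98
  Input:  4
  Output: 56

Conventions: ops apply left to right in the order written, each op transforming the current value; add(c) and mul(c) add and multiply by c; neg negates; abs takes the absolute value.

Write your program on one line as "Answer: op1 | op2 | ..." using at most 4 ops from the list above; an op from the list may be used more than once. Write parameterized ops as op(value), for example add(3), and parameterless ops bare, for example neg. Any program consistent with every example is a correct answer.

abs | mul(-7) | abs | mul(2)

Check, running the answer program on each example:
  -45 -> 45 -> -315 -> 315 -> 630
  19 -> 19 -> -133 -> 133 -> 266
  18 -> 18 -> -126 -> 126 -> 252
  -30 -> 30 -> -210 -> 210 -> 420
  -7 -> 7 -> -49 -> 49 -> 98
  4 -> 4 -> -28 -> 28 -> 56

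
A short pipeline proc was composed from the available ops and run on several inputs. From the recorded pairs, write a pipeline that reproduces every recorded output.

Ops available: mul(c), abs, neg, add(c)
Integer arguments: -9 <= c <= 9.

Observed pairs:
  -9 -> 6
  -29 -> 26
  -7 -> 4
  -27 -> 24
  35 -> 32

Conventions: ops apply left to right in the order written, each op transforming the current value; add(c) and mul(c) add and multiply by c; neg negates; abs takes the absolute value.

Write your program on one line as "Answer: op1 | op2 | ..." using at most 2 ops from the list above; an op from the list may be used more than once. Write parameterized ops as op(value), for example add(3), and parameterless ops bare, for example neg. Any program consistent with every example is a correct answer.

abs | add(-3)

Check, running the answer program on each example:
  -9 -> 9 -> 6
  -29 -> 29 -> 26
  -7 -> 7 -> 4
  -27 -> 27 -> 24
  35 -> 35 -> 32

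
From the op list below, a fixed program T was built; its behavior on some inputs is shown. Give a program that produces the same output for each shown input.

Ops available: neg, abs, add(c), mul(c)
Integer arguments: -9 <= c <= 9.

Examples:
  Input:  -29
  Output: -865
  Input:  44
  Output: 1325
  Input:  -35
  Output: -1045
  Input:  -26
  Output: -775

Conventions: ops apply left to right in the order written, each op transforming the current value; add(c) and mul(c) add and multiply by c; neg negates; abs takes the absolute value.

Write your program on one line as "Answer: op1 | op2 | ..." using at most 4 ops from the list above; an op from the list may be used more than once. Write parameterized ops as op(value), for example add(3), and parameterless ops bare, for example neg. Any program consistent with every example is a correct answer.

mul(-6) | mul(-5) | add(5)

Check, running the answer program on each example:
  -29 -> 174 -> -870 -> -865
  44 -> -264 -> 1320 -> 1325
  -35 -> 210 -> -1050 -> -1045
  -26 -> 156 -> -780 -> -775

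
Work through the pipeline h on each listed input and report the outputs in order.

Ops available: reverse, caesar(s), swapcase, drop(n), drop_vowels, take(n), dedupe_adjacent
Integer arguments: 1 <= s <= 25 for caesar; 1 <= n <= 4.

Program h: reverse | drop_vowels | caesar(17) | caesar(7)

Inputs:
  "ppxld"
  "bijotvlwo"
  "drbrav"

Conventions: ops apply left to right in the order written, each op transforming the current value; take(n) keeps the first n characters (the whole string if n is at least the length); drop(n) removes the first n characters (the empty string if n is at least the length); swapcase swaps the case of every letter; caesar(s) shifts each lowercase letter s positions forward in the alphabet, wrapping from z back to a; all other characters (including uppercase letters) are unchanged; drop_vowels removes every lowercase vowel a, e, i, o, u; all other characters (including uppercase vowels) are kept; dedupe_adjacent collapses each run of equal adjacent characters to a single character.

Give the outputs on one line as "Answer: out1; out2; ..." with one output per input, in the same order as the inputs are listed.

"bjvnn"; "ujtrhz"; "tpzpb"

Execution, op by op:
  "ppxld" -> "dlxpp" -> "dlxpp" -> "ucogg" -> "bjvnn"
  "bijotvlwo" -> "owlvtojib" -> "wlvtjb" -> "ncmkas" -> "ujtrhz"
  "drbrav" -> "varbrd" -> "vrbrd" -> "misiu" -> "tpzpb"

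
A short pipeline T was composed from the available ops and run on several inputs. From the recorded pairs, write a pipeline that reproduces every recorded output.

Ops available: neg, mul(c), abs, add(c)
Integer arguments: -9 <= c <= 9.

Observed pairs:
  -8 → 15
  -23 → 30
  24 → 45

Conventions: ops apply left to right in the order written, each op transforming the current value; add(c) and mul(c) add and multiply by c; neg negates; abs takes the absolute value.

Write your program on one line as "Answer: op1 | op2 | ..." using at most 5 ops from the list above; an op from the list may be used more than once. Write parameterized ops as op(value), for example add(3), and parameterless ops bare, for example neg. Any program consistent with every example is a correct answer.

add(7) | abs | add(8) | add(8) | add(-2)

Check, running the answer program on each example:
  -8 -> -1 -> 1 -> 9 -> 17 -> 15
  -23 -> -16 -> 16 -> 24 -> 32 -> 30
  24 -> 31 -> 31 -> 39 -> 47 -> 45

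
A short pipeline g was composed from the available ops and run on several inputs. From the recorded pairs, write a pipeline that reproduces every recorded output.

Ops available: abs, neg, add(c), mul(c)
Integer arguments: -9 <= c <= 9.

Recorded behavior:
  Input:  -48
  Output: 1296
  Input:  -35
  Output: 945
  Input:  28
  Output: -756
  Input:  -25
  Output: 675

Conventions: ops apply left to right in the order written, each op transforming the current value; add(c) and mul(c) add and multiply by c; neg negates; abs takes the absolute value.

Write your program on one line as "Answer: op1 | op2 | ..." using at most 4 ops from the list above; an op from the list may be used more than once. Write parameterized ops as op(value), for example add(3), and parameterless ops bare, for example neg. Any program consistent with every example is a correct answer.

mul(-3) | mul(-1) | mul(-9)

Check, running the answer program on each example:
  -48 -> 144 -> -144 -> 1296
  -35 -> 105 -> -105 -> 945
  28 -> -84 -> 84 -> -756
  -25 -> 75 -> -75 -> 675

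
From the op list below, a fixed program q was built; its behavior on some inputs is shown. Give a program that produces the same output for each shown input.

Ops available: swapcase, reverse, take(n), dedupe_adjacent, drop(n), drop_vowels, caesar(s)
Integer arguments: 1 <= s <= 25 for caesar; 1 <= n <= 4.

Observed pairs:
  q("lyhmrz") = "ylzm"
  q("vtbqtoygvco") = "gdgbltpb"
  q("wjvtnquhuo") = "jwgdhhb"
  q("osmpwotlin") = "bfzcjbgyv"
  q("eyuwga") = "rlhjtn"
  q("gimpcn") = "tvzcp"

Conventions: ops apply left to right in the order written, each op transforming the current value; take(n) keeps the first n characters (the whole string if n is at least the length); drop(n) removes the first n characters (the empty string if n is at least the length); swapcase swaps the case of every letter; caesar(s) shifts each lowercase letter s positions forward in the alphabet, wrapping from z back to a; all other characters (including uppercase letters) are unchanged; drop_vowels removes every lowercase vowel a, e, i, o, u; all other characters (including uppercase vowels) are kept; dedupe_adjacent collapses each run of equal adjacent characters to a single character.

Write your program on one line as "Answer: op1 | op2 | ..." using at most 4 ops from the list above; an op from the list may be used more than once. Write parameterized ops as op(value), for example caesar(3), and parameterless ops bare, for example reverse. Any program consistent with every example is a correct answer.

reverse | caesar(13) | drop_vowels | reverse

Check, running the answer program on each example:
  "lyhmrz" -> "zrmhyl" -> "mezuly" -> "mzly" -> "ylzm"
  "vtbqtoygvco" -> "ocvgyotqbtv" -> "bpitlbgdogi" -> "bptlbgdg" -> "gdgbltpb"
  "wjvtnquhuo" -> "ouhuqntvjw" -> "bhuhdagiwj" -> "bhhdgwj" -> "jwgdhhb"
  "osmpwotlin" -> "niltowpmso" -> "avygbjczfb" -> "vygbjczfb" -> "bfzcjbgyv"
  "eyuwga" -> "agwuye" -> "ntjhlr" -> "ntjhlr" -> "rlhjtn"
  "gimpcn" -> "ncpmig" -> "apczvt" -> "pczvt" -> "tvzcp"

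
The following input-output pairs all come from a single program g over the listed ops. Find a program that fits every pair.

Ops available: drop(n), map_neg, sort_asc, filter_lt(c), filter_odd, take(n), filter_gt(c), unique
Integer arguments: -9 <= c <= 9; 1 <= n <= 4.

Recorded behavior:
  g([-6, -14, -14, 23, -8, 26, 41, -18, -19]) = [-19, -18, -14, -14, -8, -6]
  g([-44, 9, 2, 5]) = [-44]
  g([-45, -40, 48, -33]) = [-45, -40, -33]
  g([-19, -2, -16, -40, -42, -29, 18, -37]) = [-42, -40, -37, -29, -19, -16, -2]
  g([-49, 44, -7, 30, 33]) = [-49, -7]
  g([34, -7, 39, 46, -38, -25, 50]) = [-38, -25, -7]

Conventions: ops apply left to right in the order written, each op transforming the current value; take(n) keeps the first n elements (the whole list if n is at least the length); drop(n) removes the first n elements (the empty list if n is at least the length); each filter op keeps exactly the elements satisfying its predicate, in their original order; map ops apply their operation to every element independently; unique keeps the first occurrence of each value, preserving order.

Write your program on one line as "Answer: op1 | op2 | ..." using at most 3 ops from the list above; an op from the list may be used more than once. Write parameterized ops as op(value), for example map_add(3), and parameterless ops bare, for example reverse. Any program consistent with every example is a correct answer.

sort_asc | filter_lt(1)

Check, running the answer program on each example:
  [-6, -14, -14, 23, -8, 26, 41, -18, -19] -> [-19, -18, -14, -14, -8, -6, 23, 26, 41] -> [-19, -18, -14, -14, -8, -6]
  [-44, 9, 2, 5] -> [-44, 2, 5, 9] -> [-44]
  [-45, -40, 48, -33] -> [-45, -40, -33, 48] -> [-45, -40, -33]
  [-19, -2, -16, -40, -42, -29, 18, -37] -> [-42, -40, -37, -29, -19, -16, -2, 18] -> [-42, -40, -37, -29, -19, -16, -2]
  [-49, 44, -7, 30, 33] -> [-49, -7, 30, 33, 44] -> [-49, -7]
  [34, -7, 39, 46, -38, -25, 50] -> [-38, -25, -7, 34, 39, 46, 50] -> [-38, -25, -7]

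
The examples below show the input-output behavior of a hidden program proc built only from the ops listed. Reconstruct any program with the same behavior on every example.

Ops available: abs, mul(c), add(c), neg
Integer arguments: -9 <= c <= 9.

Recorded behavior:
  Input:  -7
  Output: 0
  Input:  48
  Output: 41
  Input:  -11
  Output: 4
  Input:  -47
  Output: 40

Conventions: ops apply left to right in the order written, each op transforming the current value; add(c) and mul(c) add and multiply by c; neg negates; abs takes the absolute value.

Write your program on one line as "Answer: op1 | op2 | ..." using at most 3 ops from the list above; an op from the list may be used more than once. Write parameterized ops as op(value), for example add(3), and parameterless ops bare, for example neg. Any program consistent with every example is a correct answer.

abs | add(-7)

Check, running the answer program on each example:
  -7 -> 7 -> 0
  48 -> 48 -> 41
  -11 -> 11 -> 4
  -47 -> 47 -> 40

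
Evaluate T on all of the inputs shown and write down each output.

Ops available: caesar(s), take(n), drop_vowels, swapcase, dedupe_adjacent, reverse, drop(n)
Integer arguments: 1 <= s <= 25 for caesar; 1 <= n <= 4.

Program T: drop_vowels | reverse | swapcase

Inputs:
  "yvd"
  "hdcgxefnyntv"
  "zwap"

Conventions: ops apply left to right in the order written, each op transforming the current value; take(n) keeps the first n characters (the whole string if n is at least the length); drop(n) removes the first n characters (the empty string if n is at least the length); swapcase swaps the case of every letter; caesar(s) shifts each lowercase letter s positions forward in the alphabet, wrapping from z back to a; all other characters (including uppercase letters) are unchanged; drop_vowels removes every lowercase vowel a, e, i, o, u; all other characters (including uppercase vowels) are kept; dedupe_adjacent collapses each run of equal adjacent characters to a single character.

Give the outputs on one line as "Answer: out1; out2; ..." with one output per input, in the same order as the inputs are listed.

"DVY"; "VTNYNFXGCDH"; "PWZ"

Execution, op by op:
  "yvd" -> "yvd" -> "dvy" -> "DVY"
  "hdcgxefnyntv" -> "hdcgxfnyntv" -> "vtnynfxgcdh" -> "VTNYNFXGCDH"
  "zwap" -> "zwp" -> "pwz" -> "PWZ"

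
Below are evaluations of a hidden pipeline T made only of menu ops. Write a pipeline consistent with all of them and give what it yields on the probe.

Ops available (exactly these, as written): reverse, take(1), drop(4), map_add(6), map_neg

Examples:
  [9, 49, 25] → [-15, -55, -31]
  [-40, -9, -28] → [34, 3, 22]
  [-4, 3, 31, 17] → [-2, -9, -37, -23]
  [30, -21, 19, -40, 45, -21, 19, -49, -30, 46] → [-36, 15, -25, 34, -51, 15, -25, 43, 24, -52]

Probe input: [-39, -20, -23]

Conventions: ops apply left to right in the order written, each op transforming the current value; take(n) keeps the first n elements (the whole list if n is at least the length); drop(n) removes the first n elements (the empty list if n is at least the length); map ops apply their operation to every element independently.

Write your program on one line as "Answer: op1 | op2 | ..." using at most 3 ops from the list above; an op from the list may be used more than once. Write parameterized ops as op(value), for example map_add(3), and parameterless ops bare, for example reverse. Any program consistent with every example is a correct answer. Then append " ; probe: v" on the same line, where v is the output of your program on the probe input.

map_add(6) | map_neg ; probe: [33, 14, 17]

Check, running the answer program on each example:
  [9, 49, 25] -> [15, 55, 31] -> [-15, -55, -31]
  [-40, -9, -28] -> [-34, -3, -22] -> [34, 3, 22]
  [-4, 3, 31, 17] -> [2, 9, 37, 23] -> [-2, -9, -37, -23]
  [30, -21, 19, -40, 45, -21, 19, -49, -30, 46] -> [36, -15, 25, -34, 51, -15, 25, -43, -24, 52] -> [-36, 15, -25, 34, -51, 15, -25, 43, 24, -52]
  probe: [-39, -20, -23] -> [-33, -14, -17] -> [33, 14, 17]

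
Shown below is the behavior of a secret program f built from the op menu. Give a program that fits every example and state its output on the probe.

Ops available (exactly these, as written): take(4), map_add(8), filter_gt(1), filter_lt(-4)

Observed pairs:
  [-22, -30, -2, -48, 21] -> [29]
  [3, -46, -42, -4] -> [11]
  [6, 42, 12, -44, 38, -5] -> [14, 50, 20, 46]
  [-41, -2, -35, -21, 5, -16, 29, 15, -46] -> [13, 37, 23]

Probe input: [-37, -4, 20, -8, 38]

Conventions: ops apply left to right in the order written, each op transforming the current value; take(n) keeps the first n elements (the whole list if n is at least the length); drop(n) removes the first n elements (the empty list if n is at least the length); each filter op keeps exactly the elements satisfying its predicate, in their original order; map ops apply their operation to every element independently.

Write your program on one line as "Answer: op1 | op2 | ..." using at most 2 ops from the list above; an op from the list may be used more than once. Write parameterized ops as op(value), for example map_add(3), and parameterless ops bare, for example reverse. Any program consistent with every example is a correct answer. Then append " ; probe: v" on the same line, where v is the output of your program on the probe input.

filter_gt(1) | map_add(8) ; probe: [28, 46]

Check, running the answer program on each example:
  [-22, -30, -2, -48, 21] -> [21] -> [29]
  [3, -46, -42, -4] -> [3] -> [11]
  [6, 42, 12, -44, 38, -5] -> [6, 42, 12, 38] -> [14, 50, 20, 46]
  [-41, -2, -35, -21, 5, -16, 29, 15, -46] -> [5, 29, 15] -> [13, 37, 23]
  probe: [-37, -4, 20, -8, 38] -> [20, 38] -> [28, 46]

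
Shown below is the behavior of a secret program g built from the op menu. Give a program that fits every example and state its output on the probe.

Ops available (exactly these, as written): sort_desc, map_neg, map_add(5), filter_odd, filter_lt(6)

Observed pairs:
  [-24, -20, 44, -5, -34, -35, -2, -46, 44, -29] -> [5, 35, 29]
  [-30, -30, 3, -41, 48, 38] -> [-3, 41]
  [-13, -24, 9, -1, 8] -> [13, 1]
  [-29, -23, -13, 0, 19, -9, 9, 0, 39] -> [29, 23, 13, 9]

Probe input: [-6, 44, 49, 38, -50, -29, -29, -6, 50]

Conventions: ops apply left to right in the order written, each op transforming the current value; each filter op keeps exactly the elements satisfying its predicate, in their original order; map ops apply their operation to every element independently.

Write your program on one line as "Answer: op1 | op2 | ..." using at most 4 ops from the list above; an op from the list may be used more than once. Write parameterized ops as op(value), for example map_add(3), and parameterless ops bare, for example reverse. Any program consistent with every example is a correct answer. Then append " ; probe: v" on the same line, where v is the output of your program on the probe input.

filter_lt(6) | map_neg | filter_odd ; probe: [29, 29]

Check, running the answer program on each example:
  [-24, -20, 44, -5, -34, -35, -2, -46, 44, -29] -> [-24, -20, -5, -34, -35, -2, -46, -29] -> [24, 20, 5, 34, 35, 2, 46, 29] -> [5, 35, 29]
  [-30, -30, 3, -41, 48, 38] -> [-30, -30, 3, -41] -> [30, 30, -3, 41] -> [-3, 41]
  [-13, -24, 9, -1, 8] -> [-13, -24, -1] -> [13, 24, 1] -> [13, 1]
  [-29, -23, -13, 0, 19, -9, 9, 0, 39] -> [-29, -23, -13, 0, -9, 0] -> [29, 23, 13, 0, 9, 0] -> [29, 23, 13, 9]
  probe: [-6, 44, 49, 38, -50, -29, -29, -6, 50] -> [-6, -50, -29, -29, -6] -> [6, 50, 29, 29, 6] -> [29, 29]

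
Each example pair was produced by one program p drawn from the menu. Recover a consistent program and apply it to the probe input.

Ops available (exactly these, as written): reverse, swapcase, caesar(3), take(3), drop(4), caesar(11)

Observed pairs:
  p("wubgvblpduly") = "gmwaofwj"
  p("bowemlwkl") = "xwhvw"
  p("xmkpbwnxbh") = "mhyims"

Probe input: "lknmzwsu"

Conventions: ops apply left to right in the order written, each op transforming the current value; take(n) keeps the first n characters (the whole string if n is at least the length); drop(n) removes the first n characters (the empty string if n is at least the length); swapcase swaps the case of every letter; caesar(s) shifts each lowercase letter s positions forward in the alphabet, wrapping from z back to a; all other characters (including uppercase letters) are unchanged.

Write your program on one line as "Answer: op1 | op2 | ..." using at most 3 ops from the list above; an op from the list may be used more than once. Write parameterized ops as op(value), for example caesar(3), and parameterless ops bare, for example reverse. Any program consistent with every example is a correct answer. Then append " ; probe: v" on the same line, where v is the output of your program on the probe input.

drop(4) | caesar(11) ; probe: "khdf"

Check, running the answer program on each example:
  "wubgvblpduly" -> "vblpduly" -> "gmwaofwj"
  "bowemlwkl" -> "mlwkl" -> "xwhvw"
  "xmkpbwnxbh" -> "bwnxbh" -> "mhyims"
  probe: "lknmzwsu" -> "zwsu" -> "khdf"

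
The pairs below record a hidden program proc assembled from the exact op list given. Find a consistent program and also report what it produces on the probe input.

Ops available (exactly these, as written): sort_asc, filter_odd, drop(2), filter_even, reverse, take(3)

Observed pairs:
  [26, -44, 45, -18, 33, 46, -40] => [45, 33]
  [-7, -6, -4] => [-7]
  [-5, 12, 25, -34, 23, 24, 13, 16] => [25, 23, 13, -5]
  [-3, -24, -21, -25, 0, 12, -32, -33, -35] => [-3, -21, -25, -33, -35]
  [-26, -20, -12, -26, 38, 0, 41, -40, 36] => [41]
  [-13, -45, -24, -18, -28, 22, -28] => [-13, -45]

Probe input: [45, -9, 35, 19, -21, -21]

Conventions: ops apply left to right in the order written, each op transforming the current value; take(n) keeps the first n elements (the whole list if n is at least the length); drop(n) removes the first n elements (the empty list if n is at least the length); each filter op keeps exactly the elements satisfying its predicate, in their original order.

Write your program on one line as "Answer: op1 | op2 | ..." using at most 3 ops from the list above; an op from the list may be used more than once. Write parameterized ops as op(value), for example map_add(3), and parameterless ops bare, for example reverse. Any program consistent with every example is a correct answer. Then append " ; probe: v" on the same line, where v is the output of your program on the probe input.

filter_odd | sort_asc | reverse ; probe: [45, 35, 19, -9, -21, -21]

Check, running the answer program on each example:
  [26, -44, 45, -18, 33, 46, -40] -> [45, 33] -> [33, 45] -> [45, 33]
  [-7, -6, -4] -> [-7] -> [-7] -> [-7]
  [-5, 12, 25, -34, 23, 24, 13, 16] -> [-5, 25, 23, 13] -> [-5, 13, 23, 25] -> [25, 23, 13, -5]
  [-3, -24, -21, -25, 0, 12, -32, -33, -35] -> [-3, -21, -25, -33, -35] -> [-35, -33, -25, -21, -3] -> [-3, -21, -25, -33, -35]
  [-26, -20, -12, -26, 38, 0, 41, -40, 36] -> [41] -> [41] -> [41]
  [-13, -45, -24, -18, -28, 22, -28] -> [-13, -45] -> [-45, -13] -> [-13, -45]
  probe: [45, -9, 35, 19, -21, -21] -> [45, -9, 35, 19, -21, -21] -> [-21, -21, -9, 19, 35, 45] -> [45, 35, 19, -9, -21, -21]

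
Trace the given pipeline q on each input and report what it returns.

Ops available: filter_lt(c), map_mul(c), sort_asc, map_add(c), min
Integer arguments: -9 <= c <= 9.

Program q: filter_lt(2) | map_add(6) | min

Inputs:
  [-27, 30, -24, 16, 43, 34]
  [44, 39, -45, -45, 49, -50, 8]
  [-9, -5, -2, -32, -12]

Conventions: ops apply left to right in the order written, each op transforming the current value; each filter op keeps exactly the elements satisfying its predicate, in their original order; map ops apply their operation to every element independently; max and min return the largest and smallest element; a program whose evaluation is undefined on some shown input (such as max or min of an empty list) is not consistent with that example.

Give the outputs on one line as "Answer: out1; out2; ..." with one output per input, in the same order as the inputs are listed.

Execution, op by op:
  [-27, 30, -24, 16, 43, 34] -> [-27, -24] -> [-21, -18] -> -21
  [44, 39, -45, -45, 49, -50, 8] -> [-45, -45, -50] -> [-39, -39, -44] -> -44
  [-9, -5, -2, -32, -12] -> [-9, -5, -2, -32, -12] -> [-3, 1, 4, -26, -6] -> -26

-21; -44; -26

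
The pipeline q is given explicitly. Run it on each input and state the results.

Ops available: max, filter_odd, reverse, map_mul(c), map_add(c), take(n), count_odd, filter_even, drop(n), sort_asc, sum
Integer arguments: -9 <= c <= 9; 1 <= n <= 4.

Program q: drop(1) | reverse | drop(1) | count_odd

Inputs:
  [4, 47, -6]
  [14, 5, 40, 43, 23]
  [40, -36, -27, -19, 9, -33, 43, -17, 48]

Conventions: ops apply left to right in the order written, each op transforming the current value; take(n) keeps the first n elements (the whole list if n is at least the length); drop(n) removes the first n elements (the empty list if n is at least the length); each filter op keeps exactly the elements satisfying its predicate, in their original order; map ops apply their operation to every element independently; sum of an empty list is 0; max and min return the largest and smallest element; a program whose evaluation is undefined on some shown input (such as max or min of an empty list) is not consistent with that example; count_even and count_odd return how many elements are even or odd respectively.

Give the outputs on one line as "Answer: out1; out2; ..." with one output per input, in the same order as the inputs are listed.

Execution, op by op:
  [4, 47, -6] -> [47, -6] -> [-6, 47] -> [47] -> 1
  [14, 5, 40, 43, 23] -> [5, 40, 43, 23] -> [23, 43, 40, 5] -> [43, 40, 5] -> 2
  [40, -36, -27, -19, 9, -33, 43, -17, 48] -> [-36, -27, -19, 9, -33, 43, -17, 48] -> [48, -17, 43, -33, 9, -19, -27, -36] -> [-17, 43, -33, 9, -19, -27, -36] -> 6

1; 2; 6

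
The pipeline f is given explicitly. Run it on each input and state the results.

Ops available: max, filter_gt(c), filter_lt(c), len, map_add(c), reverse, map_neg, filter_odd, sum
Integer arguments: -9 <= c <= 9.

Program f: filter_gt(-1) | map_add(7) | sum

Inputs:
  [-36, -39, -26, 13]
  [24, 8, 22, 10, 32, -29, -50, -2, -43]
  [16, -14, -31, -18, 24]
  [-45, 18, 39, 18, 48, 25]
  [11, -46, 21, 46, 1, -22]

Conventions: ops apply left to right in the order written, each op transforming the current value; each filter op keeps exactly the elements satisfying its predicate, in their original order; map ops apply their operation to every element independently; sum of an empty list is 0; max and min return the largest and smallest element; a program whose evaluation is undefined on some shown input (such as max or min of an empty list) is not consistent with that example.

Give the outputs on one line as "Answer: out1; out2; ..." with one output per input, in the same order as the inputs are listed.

20; 131; 54; 183; 107

Execution, op by op:
  [-36, -39, -26, 13] -> [13] -> [20] -> 20
  [24, 8, 22, 10, 32, -29, -50, -2, -43] -> [24, 8, 22, 10, 32] -> [31, 15, 29, 17, 39] -> 131
  [16, -14, -31, -18, 24] -> [16, 24] -> [23, 31] -> 54
  [-45, 18, 39, 18, 48, 25] -> [18, 39, 18, 48, 25] -> [25, 46, 25, 55, 32] -> 183
  [11, -46, 21, 46, 1, -22] -> [11, 21, 46, 1] -> [18, 28, 53, 8] -> 107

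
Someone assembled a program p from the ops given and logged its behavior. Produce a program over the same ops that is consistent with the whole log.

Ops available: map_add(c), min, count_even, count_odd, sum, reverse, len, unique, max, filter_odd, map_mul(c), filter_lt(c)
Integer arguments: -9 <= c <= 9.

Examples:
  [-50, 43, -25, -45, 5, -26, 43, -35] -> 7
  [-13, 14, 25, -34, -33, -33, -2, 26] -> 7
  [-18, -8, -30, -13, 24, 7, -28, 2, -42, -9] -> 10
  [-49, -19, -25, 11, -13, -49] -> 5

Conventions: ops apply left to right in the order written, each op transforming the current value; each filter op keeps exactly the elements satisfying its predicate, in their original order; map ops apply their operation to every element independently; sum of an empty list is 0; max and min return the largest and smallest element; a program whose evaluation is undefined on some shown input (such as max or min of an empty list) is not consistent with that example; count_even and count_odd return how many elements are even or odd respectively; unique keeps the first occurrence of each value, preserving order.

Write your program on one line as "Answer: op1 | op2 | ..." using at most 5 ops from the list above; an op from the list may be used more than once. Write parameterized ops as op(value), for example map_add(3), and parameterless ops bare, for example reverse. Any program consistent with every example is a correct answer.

map_add(3) | unique | map_mul(-5) | len

Check, running the answer program on each example:
  [-50, 43, -25, -45, 5, -26, 43, -35] -> [-47, 46, -22, -42, 8, -23, 46, -32] -> [-47, 46, -22, -42, 8, -23, -32] -> [235, -230, 110, 210, -40, 115, 160] -> 7
  [-13, 14, 25, -34, -33, -33, -2, 26] -> [-10, 17, 28, -31, -30, -30, 1, 29] -> [-10, 17, 28, -31, -30, 1, 29] -> [50, -85, -140, 155, 150, -5, -145] -> 7
  [-18, -8, -30, -13, 24, 7, -28, 2, -42, -9] -> [-15, -5, -27, -10, 27, 10, -25, 5, -39, -6] -> [-15, -5, -27, -10, 27, 10, -25, 5, -39, -6] -> [75, 25, 135, 50, -135, -50, 125, -25, 195, 30] -> 10
  [-49, -19, -25, 11, -13, -49] -> [-46, -16, -22, 14, -10, -46] -> [-46, -16, -22, 14, -10] -> [230, 80, 110, -70, 50] -> 5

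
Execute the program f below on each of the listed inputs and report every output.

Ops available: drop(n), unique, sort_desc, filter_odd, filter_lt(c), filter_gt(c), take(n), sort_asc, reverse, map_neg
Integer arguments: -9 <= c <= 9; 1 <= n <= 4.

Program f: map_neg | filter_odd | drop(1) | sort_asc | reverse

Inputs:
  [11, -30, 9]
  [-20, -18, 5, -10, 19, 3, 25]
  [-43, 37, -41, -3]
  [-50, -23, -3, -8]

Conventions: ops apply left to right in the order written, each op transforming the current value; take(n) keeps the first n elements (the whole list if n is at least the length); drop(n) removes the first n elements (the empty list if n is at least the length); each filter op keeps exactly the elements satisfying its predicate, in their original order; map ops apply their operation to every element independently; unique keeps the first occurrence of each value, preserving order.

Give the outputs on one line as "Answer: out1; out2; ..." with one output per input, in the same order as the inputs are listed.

[-9]; [-3, -19, -25]; [41, 3, -37]; [3]

Execution, op by op:
  [11, -30, 9] -> [-11, 30, -9] -> [-11, -9] -> [-9] -> [-9] -> [-9]
  [-20, -18, 5, -10, 19, 3, 25] -> [20, 18, -5, 10, -19, -3, -25] -> [-5, -19, -3, -25] -> [-19, -3, -25] -> [-25, -19, -3] -> [-3, -19, -25]
  [-43, 37, -41, -3] -> [43, -37, 41, 3] -> [43, -37, 41, 3] -> [-37, 41, 3] -> [-37, 3, 41] -> [41, 3, -37]
  [-50, -23, -3, -8] -> [50, 23, 3, 8] -> [23, 3] -> [3] -> [3] -> [3]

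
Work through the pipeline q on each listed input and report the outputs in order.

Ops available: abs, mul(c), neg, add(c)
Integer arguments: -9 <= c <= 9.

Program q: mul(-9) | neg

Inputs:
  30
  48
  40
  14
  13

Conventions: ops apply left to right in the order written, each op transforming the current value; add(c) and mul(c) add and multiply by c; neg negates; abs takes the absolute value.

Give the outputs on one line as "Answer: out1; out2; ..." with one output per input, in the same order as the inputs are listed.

Execution, op by op:
  30 -> -270 -> 270
  48 -> -432 -> 432
  40 -> -360 -> 360
  14 -> -126 -> 126
  13 -> -117 -> 117

270; 432; 360; 126; 117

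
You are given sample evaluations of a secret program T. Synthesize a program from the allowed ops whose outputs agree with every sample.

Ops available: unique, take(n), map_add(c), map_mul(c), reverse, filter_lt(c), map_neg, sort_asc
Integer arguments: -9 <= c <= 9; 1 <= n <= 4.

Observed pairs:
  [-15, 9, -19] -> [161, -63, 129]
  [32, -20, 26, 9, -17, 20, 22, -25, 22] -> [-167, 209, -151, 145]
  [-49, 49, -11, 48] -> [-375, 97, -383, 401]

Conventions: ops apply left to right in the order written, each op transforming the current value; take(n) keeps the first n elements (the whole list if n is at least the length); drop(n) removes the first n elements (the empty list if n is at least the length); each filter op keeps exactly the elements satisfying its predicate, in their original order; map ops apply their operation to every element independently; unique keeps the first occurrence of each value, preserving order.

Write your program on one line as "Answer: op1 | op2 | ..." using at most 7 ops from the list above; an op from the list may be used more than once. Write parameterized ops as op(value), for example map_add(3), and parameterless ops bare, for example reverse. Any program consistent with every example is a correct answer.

map_mul(4) | reverse | map_mul(-2) | unique | take(4) | map_add(9)

Check, running the answer program on each example:
  [-15, 9, -19] -> [-60, 36, -76] -> [-76, 36, -60] -> [152, -72, 120] -> [152, -72, 120] -> [152, -72, 120] -> [161, -63, 129]
  [32, -20, 26, 9, -17, 20, 22, -25, 22] -> [128, -80, 104, 36, -68, 80, 88, -100, 88] -> [88, -100, 88, 80, -68, 36, 104, -80, 128] -> [-176, 200, -176, -160, 136, -72, -208, 160, -256] -> [-176, 200, -160, 136, -72, -208, 160, -256] -> [-176, 200, -160, 136] -> [-167, 209, -151, 145]
  [-49, 49, -11, 48] -> [-196, 196, -44, 192] -> [192, -44, 196, -196] -> [-384, 88, -392, 392] -> [-384, 88, -392, 392] -> [-384, 88, -392, 392] -> [-375, 97, -383, 401]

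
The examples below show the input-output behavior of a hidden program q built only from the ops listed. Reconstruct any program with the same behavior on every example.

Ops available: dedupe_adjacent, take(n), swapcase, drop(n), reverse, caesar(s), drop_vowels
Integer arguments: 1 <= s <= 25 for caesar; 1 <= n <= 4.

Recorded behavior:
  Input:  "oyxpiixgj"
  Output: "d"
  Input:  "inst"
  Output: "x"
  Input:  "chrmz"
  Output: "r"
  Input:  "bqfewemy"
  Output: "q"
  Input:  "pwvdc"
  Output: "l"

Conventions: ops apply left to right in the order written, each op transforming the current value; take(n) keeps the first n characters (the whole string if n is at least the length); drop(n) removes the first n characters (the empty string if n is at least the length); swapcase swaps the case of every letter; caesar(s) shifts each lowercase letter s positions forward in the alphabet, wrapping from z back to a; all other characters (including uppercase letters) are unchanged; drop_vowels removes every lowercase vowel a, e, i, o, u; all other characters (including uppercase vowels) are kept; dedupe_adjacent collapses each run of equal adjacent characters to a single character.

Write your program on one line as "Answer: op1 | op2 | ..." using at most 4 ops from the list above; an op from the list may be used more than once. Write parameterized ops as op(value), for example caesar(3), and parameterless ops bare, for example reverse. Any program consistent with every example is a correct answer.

caesar(15) | drop_vowels | dedupe_adjacent | take(1)

Check, running the answer program on each example:
  "oyxpiixgj" -> "dnmexxmvy" -> "dnmxxmvy" -> "dnmxmvy" -> "d"
  "inst" -> "xchi" -> "xch" -> "xch" -> "x"
  "chrmz" -> "rwgbo" -> "rwgb" -> "rwgb" -> "r"
  "bqfewemy" -> "qfutltbn" -> "qftltbn" -> "qftltbn" -> "q"
  "pwvdc" -> "elksr" -> "lksr" -> "lksr" -> "l"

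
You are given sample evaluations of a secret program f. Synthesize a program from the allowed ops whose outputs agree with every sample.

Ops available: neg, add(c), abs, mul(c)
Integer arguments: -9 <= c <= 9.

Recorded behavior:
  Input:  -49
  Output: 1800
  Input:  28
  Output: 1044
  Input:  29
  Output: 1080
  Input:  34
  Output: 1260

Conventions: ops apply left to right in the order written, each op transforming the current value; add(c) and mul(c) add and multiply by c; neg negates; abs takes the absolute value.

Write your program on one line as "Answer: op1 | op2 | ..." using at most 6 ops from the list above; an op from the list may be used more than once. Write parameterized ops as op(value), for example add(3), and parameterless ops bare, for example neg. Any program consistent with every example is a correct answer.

abs | add(1) | mul(-6) | mul(6) | abs

Check, running the answer program on each example:
  -49 -> 49 -> 50 -> -300 -> -1800 -> 1800
  28 -> 28 -> 29 -> -174 -> -1044 -> 1044
  29 -> 29 -> 30 -> -180 -> -1080 -> 1080
  34 -> 34 -> 35 -> -210 -> -1260 -> 1260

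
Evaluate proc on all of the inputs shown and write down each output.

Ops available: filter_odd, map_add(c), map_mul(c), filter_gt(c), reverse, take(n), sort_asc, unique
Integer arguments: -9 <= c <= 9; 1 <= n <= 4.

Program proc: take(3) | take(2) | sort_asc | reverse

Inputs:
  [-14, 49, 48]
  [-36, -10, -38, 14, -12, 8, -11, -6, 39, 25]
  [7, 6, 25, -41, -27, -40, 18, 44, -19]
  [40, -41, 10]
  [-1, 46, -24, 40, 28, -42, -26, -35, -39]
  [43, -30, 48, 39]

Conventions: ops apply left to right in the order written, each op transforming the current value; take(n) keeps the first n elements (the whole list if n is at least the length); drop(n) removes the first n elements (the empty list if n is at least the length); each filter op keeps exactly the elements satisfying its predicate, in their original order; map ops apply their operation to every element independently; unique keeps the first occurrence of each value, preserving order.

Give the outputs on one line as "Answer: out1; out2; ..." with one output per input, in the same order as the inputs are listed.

Execution, op by op:
  [-14, 49, 48] -> [-14, 49, 48] -> [-14, 49] -> [-14, 49] -> [49, -14]
  [-36, -10, -38, 14, -12, 8, -11, -6, 39, 25] -> [-36, -10, -38] -> [-36, -10] -> [-36, -10] -> [-10, -36]
  [7, 6, 25, -41, -27, -40, 18, 44, -19] -> [7, 6, 25] -> [7, 6] -> [6, 7] -> [7, 6]
  [40, -41, 10] -> [40, -41, 10] -> [40, -41] -> [-41, 40] -> [40, -41]
  [-1, 46, -24, 40, 28, -42, -26, -35, -39] -> [-1, 46, -24] -> [-1, 46] -> [-1, 46] -> [46, -1]
  [43, -30, 48, 39] -> [43, -30, 48] -> [43, -30] -> [-30, 43] -> [43, -30]

[49, -14]; [-10, -36]; [7, 6]; [40, -41]; [46, -1]; [43, -30]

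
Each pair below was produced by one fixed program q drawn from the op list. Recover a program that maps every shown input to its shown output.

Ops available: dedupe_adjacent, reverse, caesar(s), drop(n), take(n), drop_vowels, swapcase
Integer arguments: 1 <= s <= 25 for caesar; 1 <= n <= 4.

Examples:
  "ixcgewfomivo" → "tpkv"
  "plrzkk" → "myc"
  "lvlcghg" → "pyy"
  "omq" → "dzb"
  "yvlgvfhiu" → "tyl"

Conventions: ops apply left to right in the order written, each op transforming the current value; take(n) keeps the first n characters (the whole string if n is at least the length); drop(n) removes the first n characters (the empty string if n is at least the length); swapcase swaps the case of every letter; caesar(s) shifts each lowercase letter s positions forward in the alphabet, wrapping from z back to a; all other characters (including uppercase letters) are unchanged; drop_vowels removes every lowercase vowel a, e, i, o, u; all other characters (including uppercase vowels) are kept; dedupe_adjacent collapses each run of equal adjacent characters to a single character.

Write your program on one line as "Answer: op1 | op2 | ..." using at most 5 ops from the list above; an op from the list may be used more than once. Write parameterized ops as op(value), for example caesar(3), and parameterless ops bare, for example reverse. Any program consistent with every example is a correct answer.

caesar(16) | take(4) | caesar(23) | reverse | drop_vowels

Check, running the answer program on each example:
  "ixcgewfomivo" -> "ynswumvecyle" -> "ynsw" -> "vkpt" -> "tpkv" -> "tpkv"
  "plrzkk" -> "fbhpaa" -> "fbhp" -> "cyem" -> "meyc" -> "myc"
  "lvlcghg" -> "blbswxw" -> "blbs" -> "yiyp" -> "pyiy" -> "pyy"
  "omq" -> "ecg" -> "ecg" -> "bzd" -> "dzb" -> "dzb"
  "yvlgvfhiu" -> "olbwlvxyk" -> "olbw" -> "liyt" -> "tyil" -> "tyl"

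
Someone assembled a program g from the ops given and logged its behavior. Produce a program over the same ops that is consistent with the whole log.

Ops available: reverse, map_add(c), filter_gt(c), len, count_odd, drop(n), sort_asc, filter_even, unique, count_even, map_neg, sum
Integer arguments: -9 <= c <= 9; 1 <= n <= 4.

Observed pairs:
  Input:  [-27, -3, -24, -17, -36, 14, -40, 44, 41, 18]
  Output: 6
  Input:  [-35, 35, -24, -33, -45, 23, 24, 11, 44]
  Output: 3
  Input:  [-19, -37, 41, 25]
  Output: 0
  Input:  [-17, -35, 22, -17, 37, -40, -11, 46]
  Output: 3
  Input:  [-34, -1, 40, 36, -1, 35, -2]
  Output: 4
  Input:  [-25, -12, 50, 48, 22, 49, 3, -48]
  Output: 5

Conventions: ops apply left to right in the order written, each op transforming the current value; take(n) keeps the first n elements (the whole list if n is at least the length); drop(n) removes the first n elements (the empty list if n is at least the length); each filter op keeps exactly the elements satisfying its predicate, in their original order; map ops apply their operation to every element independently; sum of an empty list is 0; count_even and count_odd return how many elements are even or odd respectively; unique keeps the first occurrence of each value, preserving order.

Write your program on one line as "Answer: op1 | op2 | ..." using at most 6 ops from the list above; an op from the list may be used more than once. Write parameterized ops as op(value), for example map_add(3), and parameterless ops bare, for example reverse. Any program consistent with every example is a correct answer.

reverse | filter_even | sort_asc | map_neg | len

Check, running the answer program on each example:
  [-27, -3, -24, -17, -36, 14, -40, 44, 41, 18] -> [18, 41, 44, -40, 14, -36, -17, -24, -3, -27] -> [18, 44, -40, 14, -36, -24] -> [-40, -36, -24, 14, 18, 44] -> [40, 36, 24, -14, -18, -44] -> 6
  [-35, 35, -24, -33, -45, 23, 24, 11, 44] -> [44, 11, 24, 23, -45, -33, -24, 35, -35] -> [44, 24, -24] -> [-24, 24, 44] -> [24, -24, -44] -> 3
  [-19, -37, 41, 25] -> [25, 41, -37, -19] -> [] -> [] -> [] -> 0
  [-17, -35, 22, -17, 37, -40, -11, 46] -> [46, -11, -40, 37, -17, 22, -35, -17] -> [46, -40, 22] -> [-40, 22, 46] -> [40, -22, -46] -> 3
  [-34, -1, 40, 36, -1, 35, -2] -> [-2, 35, -1, 36, 40, -1, -34] -> [-2, 36, 40, -34] -> [-34, -2, 36, 40] -> [34, 2, -36, -40] -> 4
  [-25, -12, 50, 48, 22, 49, 3, -48] -> [-48, 3, 49, 22, 48, 50, -12, -25] -> [-48, 22, 48, 50, -12] -> [-48, -12, 22, 48, 50] -> [48, 12, -22, -48, -50] -> 5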